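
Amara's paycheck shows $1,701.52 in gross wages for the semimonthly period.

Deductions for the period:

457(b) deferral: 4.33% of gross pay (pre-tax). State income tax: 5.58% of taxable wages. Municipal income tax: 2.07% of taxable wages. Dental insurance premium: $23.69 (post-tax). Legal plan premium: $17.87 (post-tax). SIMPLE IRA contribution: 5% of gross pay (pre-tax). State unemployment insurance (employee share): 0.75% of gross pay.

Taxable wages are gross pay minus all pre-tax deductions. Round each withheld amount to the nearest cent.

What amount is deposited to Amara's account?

$1,370.41

457(b) deferral: $1,701.52 × 0.0433 = $73.68
SIMPLE IRA contribution: $1,701.52 × 0.05 = $85.08
Pre-tax total = $73.68 + $85.08 = $158.76
Taxable wages = $1,701.52 − $158.76 = $1,542.76
Municipal income tax: $1,542.76 × 0.0207 = $31.94
State income tax: $1,542.76 × 0.0558 = $86.09
State unemployment insurance (employee share): $1,701.52 × 0.0075 = $12.76
Legal plan premium: $17.87
Dental insurance premium: $23.69
Total deductions = $73.68 + $85.08 + $31.94 + $86.09 + $12.76 + $17.87 + $23.69 = $331.11
Net pay = $1,701.52 − $331.11 = $1,370.41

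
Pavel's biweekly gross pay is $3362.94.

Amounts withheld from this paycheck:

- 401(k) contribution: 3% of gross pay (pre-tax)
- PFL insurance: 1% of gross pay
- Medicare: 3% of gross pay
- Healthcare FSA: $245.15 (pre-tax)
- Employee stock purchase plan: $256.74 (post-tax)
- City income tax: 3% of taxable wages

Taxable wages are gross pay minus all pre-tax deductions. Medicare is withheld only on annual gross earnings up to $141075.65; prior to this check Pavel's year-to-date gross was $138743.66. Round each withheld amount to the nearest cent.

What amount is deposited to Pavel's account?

$2566.06

401(k) contribution: $3362.94 × 0.03 = $100.89
Healthcare FSA: $245.15
Pre-tax total = $100.89 + $245.15 = $346.04
Taxable wages = $3362.94 − $346.04 = $3016.90
City income tax: $3016.90 × 0.03 = $90.51
Medicare: only $141075.65 − $138743.66 = $2331.99 of this check is subject → $2331.99 × 0.03 = $69.96
PFL insurance: $3362.94 × 0.01 = $33.63
Employee stock purchase plan: $256.74
Total deductions = $100.89 + $245.15 + $90.51 + $69.96 + $33.63 + $256.74 = $796.88
Net pay = $3362.94 − $796.88 = $2566.06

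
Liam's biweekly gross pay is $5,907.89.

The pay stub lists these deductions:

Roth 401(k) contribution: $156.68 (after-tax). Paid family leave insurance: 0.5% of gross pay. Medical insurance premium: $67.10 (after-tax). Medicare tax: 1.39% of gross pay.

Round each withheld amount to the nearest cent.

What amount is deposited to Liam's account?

Medicare tax: $5,907.89 × 0.0139 = $82.12
Paid family leave insurance: $5,907.89 × 0.005 = $29.54
Roth 401(k) contribution: $156.68
Medical insurance premium: $67.10
Total deductions = $82.12 + $29.54 + $156.68 + $67.10 = $335.44
Net pay = $5,907.89 − $335.44 = $5,572.45

$5,572.45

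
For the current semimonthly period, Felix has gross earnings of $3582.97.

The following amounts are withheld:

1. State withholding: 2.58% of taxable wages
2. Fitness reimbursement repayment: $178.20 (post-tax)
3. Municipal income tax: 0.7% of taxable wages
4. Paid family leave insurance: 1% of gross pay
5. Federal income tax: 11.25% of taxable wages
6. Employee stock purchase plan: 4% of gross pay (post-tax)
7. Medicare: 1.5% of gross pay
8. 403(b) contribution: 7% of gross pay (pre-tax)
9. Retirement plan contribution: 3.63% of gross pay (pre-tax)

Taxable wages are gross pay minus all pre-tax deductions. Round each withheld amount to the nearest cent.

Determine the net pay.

Retirement plan contribution: $3582.97 × 0.0363 = $130.06
403(b) contribution: $3582.97 × 0.07 = $250.81
Pre-tax total = $130.06 + $250.81 = $380.87
Taxable wages = $3582.97 − $380.87 = $3202.10
Federal income tax: $3202.10 × 0.1125 = $360.24
State withholding: $3202.10 × 0.0258 = $82.61
Municipal income tax: $3202.10 × 0.007 = $22.41
Paid family leave insurance: $3582.97 × 0.01 = $35.83
Medicare: $3582.97 × 0.015 = $53.74
Fitness reimbursement repayment: $178.20
Employee stock purchase plan: $3582.97 × 0.04 = $143.32
Total deductions = $130.06 + $250.81 + $360.24 + $82.61 + $22.41 + $35.83 + $53.74 + $178.20 + $143.32 = $1257.22
Net pay = $3582.97 − $1257.22 = $2325.75

$2325.75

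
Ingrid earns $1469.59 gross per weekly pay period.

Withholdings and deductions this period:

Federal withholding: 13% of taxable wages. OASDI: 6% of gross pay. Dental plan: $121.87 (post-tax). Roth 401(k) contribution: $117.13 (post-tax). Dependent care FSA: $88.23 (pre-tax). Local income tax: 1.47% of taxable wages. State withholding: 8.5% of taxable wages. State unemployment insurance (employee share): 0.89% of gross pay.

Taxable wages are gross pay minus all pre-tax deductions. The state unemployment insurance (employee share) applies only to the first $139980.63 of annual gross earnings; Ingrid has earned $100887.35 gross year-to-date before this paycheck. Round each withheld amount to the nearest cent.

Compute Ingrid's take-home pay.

Dependent care FSA: $88.23
Taxable wages = $1469.59 − $88.23 = $1381.36
Local income tax: $1381.36 × 0.0147 = $20.31
State withholding: $1381.36 × 0.085 = $117.42
Federal withholding: $1381.36 × 0.13 = $179.58
State unemployment insurance (employee share): cap not yet reached, full $1469.59 is subject → $1469.59 × 0.0089 = $13.08
OASDI: $1469.59 × 0.06 = $88.18
Dental plan: $121.87
Roth 401(k) contribution: $117.13
Total deductions = $88.23 + $20.31 + $117.42 + $179.58 + $13.08 + $88.18 + $121.87 + $117.13 = $745.80
Net pay = $1469.59 − $745.80 = $723.79

$723.79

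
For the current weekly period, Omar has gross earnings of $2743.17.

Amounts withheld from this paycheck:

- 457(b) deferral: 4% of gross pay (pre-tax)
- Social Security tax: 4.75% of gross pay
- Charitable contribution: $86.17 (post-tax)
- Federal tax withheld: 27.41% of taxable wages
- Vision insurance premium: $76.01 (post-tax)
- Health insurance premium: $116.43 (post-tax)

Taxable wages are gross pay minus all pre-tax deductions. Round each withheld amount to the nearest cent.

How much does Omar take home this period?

457(b) deferral: $2743.17 × 0.04 = $109.73
Taxable wages = $2743.17 − $109.73 = $2633.44
Federal tax withheld: $2633.44 × 0.2741 = $721.83
Social Security tax: $2743.17 × 0.0475 = $130.30
Vision insurance premium: $76.01
Charitable contribution: $86.17
Health insurance premium: $116.43
Total deductions = $109.73 + $721.83 + $130.30 + $76.01 + $86.17 + $116.43 = $1240.47
Net pay = $2743.17 − $1240.47 = $1502.70

$1502.70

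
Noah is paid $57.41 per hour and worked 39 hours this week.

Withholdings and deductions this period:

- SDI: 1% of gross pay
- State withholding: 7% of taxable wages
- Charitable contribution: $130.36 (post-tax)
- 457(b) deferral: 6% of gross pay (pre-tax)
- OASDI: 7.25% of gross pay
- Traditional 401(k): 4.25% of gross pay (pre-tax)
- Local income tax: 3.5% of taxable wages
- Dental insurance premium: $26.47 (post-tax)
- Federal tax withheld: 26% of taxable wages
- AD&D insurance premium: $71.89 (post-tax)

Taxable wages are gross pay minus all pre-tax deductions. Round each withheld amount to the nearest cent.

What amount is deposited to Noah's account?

$862.59

Gross pay: 39 × $57.41 = $2,238.99
Traditional 401(k): $2,238.99 × 0.0425 = $95.16
457(b) deferral: $2,238.99 × 0.06 = $134.34
Pre-tax total = $95.16 + $134.34 = $229.50
Taxable wages = $2,238.99 − $229.50 = $2,009.49
Federal tax withheld: $2,009.49 × 0.26 = $522.47
Local income tax: $2,009.49 × 0.035 = $70.33
State withholding: $2,009.49 × 0.07 = $140.66
OASDI: $2,238.99 × 0.0725 = $162.33
SDI: $2,238.99 × 0.01 = $22.39
Charitable contribution: $130.36
AD&D insurance premium: $71.89
Dental insurance premium: $26.47
Total deductions = $95.16 + $134.34 + $522.47 + $70.33 + $140.66 + $162.33 + $22.39 + $130.36 + $71.89 + $26.47 = $1,376.40
Net pay = $2,238.99 − $1,376.40 = $862.59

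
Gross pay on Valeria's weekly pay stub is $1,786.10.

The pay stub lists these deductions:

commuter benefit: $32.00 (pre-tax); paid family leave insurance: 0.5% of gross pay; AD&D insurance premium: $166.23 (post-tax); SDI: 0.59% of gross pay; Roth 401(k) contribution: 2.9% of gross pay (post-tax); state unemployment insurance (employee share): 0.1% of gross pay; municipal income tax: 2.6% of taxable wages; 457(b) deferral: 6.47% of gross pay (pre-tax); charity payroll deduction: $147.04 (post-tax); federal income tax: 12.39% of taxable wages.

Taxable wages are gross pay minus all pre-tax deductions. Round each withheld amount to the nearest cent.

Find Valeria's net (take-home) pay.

$1,006.59

457(b) deferral: $1,786.10 × 0.0647 = $115.56
Commuter benefit: $32.00
Pre-tax total = $115.56 + $32.00 = $147.56
Taxable wages = $1,786.10 − $147.56 = $1,638.54
Municipal income tax: $1,638.54 × 0.026 = $42.60
Federal income tax: $1,638.54 × 0.1239 = $203.02
Paid family leave insurance: $1,786.10 × 0.005 = $8.93
State unemployment insurance (employee share): $1,786.10 × 0.001 = $1.79
SDI: $1,786.10 × 0.0059 = $10.54
AD&D insurance premium: $166.23
Charity payroll deduction: $147.04
Roth 401(k) contribution: $1,786.10 × 0.029 = $51.80
Total deductions = $115.56 + $32.00 + $42.60 + $203.02 + $8.93 + $1.79 + $10.54 + $166.23 + $147.04 + $51.80 = $779.51
Net pay = $1,786.10 − $779.51 = $1,006.59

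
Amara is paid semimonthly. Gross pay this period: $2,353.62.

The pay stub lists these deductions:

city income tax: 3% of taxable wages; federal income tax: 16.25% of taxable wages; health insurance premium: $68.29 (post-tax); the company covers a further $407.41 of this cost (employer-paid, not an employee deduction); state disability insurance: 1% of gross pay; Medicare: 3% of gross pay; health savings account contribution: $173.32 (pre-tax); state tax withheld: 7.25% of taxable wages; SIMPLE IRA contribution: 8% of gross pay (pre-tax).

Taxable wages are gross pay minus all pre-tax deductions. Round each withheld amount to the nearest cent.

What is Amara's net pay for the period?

$1,301.69

SIMPLE IRA contribution: $2,353.62 × 0.08 = $188.29
Health savings account contribution: $173.32
Pre-tax total = $188.29 + $173.32 = $361.61
Taxable wages = $2,353.62 − $361.61 = $1,992.01
State tax withheld: $1,992.01 × 0.0725 = $144.42
City income tax: $1,992.01 × 0.03 = $59.76
Federal income tax: $1,992.01 × 0.1625 = $323.70
Medicare: $2,353.62 × 0.03 = $70.61
State disability insurance: $2,353.62 × 0.01 = $23.54
Health insurance premium: $68.29
(Employer's $407.41 toward health insurance premium is not withheld from the employee.)
Total deductions = $188.29 + $173.32 + $144.42 + $59.76 + $323.70 + $70.61 + $23.54 + $68.29 = $1,051.93
Net pay = $2,353.62 − $1,051.93 = $1,301.69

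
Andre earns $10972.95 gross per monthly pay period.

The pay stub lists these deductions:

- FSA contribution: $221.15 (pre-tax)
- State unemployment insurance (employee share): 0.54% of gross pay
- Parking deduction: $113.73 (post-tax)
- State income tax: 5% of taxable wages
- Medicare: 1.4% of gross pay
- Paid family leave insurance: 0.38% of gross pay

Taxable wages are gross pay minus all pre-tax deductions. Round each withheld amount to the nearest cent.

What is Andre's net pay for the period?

FSA contribution: $221.15
Taxable wages = $10972.95 − $221.15 = $10751.80
State income tax: $10751.80 × 0.05 = $537.59
Paid family leave insurance: $10972.95 × 0.0038 = $41.70
Medicare: $10972.95 × 0.014 = $153.62
State unemployment insurance (employee share): $10972.95 × 0.0054 = $59.25
Parking deduction: $113.73
Total deductions = $221.15 + $537.59 + $41.70 + $153.62 + $59.25 + $113.73 = $1127.04
Net pay = $10972.95 − $1127.04 = $9845.91

$9845.91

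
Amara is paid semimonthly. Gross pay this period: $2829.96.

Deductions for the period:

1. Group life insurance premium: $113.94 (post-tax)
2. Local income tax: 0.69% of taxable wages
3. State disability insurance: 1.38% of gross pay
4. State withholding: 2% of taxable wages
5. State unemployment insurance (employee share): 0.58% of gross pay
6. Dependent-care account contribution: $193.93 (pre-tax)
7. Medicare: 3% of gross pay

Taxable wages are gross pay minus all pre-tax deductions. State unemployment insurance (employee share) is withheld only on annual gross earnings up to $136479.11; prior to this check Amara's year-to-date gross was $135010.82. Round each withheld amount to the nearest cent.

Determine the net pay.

$2318.71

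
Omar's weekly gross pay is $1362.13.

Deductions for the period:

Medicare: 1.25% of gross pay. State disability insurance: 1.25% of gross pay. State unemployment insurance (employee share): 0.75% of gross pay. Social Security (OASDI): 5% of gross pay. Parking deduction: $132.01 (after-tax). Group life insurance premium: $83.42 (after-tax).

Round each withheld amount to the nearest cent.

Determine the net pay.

Social Security (OASDI): $1362.13 × 0.05 = $68.11
State unemployment insurance (employee share): $1362.13 × 0.0075 = $10.22
Medicare: $1362.13 × 0.0125 = $17.03
State disability insurance: $1362.13 × 0.0125 = $17.03
Group life insurance premium: $83.42
Parking deduction: $132.01
Total deductions = $68.11 + $10.22 + $17.03 + $17.03 + $83.42 + $132.01 = $327.82
Net pay = $1362.13 − $327.82 = $1034.31

$1034.31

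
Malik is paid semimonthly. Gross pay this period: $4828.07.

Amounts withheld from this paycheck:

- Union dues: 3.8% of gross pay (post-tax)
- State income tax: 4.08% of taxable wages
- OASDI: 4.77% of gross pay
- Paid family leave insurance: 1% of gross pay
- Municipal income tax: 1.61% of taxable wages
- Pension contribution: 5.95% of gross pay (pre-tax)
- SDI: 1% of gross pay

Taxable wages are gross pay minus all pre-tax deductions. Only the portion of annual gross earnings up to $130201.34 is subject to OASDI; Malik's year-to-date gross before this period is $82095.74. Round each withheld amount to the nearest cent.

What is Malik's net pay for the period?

$3772.10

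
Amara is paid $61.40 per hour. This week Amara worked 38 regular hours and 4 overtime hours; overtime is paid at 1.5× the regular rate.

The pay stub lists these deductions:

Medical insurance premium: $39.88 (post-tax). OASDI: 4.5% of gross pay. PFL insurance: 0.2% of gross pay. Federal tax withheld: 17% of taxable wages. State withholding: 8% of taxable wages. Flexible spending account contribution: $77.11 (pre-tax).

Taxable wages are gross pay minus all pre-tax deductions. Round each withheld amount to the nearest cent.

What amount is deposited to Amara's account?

Regular pay: 38 × $61.40 = $2,333.20
Overtime pay: 4 × $61.40 × 1.5 = $368.40
Gross pay = $2,333.20 + $368.40 = $2,701.60
Flexible spending account contribution: $77.11
Taxable wages = $2,701.60 − $77.11 = $2,624.49
State withholding: $2,624.49 × 0.08 = $209.96
Federal tax withheld: $2,624.49 × 0.17 = $446.16
PFL insurance: $2,701.60 × 0.002 = $5.40
OASDI: $2,701.60 × 0.045 = $121.57
Medical insurance premium: $39.88
Total deductions = $77.11 + $209.96 + $446.16 + $5.40 + $121.57 + $39.88 = $900.08
Net pay = $2,701.60 − $900.08 = $1,801.52

$1,801.52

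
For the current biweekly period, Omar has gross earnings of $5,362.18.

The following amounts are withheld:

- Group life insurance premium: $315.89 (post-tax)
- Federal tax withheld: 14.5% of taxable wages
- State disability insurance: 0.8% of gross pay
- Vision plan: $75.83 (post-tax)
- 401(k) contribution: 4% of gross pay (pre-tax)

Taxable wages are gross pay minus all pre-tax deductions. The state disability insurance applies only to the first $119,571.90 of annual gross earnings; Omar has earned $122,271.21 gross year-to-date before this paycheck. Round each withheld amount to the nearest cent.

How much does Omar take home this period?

401(k) contribution: $5,362.18 × 0.04 = $214.49
Taxable wages = $5,362.18 − $214.49 = $5,147.69
Federal tax withheld: $5,147.69 × 0.145 = $746.42
State disability insurance: annual cap $119,571.90 already reached (YTD $122,271.21), so $0.00
Group life insurance premium: $315.89
Vision plan: $75.83
Total deductions = $214.49 + $746.42 + $0.00 + $315.89 + $75.83 = $1,352.63
Net pay = $5,362.18 − $1,352.63 = $4,009.55

$4,009.55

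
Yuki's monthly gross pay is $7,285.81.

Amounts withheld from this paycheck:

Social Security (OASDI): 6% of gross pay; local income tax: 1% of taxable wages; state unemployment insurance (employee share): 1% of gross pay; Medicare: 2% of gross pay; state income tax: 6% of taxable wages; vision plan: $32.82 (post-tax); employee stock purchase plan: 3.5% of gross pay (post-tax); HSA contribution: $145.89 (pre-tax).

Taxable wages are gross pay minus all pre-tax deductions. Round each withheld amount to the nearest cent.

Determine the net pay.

$5,696.57

HSA contribution: $145.89
Taxable wages = $7,285.81 − $145.89 = $7,139.92
State income tax: $7,139.92 × 0.06 = $428.40
Local income tax: $7,139.92 × 0.01 = $71.40
Medicare: $7,285.81 × 0.02 = $145.72
Social Security (OASDI): $7,285.81 × 0.06 = $437.15
State unemployment insurance (employee share): $7,285.81 × 0.01 = $72.86
Vision plan: $32.82
Employee stock purchase plan: $7,285.81 × 0.035 = $255.00
Total deductions = $145.89 + $428.40 + $71.40 + $145.72 + $437.15 + $72.86 + $32.82 + $255.00 = $1,589.24
Net pay = $7,285.81 − $1,589.24 = $5,696.57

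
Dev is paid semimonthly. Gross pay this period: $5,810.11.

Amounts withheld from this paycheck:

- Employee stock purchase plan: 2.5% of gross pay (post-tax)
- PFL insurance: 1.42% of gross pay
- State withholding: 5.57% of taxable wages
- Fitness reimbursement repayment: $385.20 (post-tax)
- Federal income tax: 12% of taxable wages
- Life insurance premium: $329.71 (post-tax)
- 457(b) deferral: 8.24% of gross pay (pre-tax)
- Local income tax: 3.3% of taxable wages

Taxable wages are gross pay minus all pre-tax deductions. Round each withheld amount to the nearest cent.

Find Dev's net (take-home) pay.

457(b) deferral: $5,810.11 × 0.0824 = $478.75
Taxable wages = $5,810.11 − $478.75 = $5,331.36
Federal income tax: $5,331.36 × 0.12 = $639.76
Local income tax: $5,331.36 × 0.033 = $175.93
State withholding: $5,331.36 × 0.0557 = $296.96
PFL insurance: $5,810.11 × 0.0142 = $82.50
Employee stock purchase plan: $5,810.11 × 0.025 = $145.25
Fitness reimbursement repayment: $385.20
Life insurance premium: $329.71
Total deductions = $478.75 + $639.76 + $175.93 + $296.96 + $82.50 + $145.25 + $385.20 + $329.71 = $2,534.06
Net pay = $5,810.11 − $2,534.06 = $3,276.05

$3,276.05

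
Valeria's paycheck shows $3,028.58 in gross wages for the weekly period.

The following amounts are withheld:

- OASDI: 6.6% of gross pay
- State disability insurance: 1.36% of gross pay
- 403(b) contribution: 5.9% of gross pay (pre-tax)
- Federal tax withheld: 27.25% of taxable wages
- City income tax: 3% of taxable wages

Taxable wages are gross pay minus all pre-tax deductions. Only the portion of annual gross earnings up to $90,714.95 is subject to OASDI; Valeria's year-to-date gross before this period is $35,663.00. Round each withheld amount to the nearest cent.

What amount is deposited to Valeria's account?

$1,746.71

403(b) contribution: $3,028.58 × 0.059 = $178.69
Taxable wages = $3,028.58 − $178.69 = $2,849.89
City income tax: $2,849.89 × 0.03 = $85.50
Federal tax withheld: $2,849.89 × 0.2725 = $776.60
OASDI: cap not yet reached, full $3,028.58 is subject → $3,028.58 × 0.066 = $199.89
State disability insurance: $3,028.58 × 0.0136 = $41.19
Total deductions = $178.69 + $85.50 + $776.60 + $199.89 + $41.19 = $1,281.87
Net pay = $3,028.58 − $1,281.87 = $1,746.71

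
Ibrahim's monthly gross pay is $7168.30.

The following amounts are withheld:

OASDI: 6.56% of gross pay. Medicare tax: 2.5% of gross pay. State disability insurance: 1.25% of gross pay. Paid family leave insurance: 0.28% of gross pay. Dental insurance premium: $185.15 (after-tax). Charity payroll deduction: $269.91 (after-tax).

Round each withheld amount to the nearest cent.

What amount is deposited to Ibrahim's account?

OASDI: $7168.30 × 0.0656 = $470.24
State disability insurance: $7168.30 × 0.0125 = $89.60
Paid family leave insurance: $7168.30 × 0.0028 = $20.07
Medicare tax: $7168.30 × 0.025 = $179.21
Dental insurance premium: $185.15
Charity payroll deduction: $269.91
Total deductions = $470.24 + $89.60 + $20.07 + $179.21 + $185.15 + $269.91 = $1214.18
Net pay = $7168.30 − $1214.18 = $5954.12

$5954.12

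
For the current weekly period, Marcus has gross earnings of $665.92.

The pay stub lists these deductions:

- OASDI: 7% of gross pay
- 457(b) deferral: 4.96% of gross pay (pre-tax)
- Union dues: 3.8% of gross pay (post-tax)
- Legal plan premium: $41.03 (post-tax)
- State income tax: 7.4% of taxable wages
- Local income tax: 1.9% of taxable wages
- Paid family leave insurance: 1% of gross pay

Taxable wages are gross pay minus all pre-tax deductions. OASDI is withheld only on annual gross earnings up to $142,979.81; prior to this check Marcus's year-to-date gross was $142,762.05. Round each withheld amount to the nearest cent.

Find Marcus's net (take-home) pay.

$485.81

457(b) deferral: $665.92 × 0.0496 = $33.03
Taxable wages = $665.92 − $33.03 = $632.89
State income tax: $632.89 × 0.074 = $46.83
Local income tax: $632.89 × 0.019 = $12.02
OASDI: only $142,979.81 − $142,762.05 = $217.76 of this check is subject → $217.76 × 0.07 = $15.24
Paid family leave insurance: $665.92 × 0.01 = $6.66
Union dues: $665.92 × 0.038 = $25.30
Legal plan premium: $41.03
Total deductions = $33.03 + $46.83 + $12.02 + $15.24 + $6.66 + $25.30 + $41.03 = $180.11
Net pay = $665.92 − $180.11 = $485.81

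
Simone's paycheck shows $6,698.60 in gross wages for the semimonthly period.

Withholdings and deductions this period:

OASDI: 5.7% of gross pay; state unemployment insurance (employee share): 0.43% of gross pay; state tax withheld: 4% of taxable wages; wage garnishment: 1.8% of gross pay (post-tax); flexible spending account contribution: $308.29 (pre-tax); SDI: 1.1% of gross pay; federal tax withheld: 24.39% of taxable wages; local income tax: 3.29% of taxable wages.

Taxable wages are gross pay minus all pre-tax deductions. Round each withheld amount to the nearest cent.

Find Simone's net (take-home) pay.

$3,760.99

Flexible spending account contribution: $308.29
Taxable wages = $6,698.60 − $308.29 = $6,390.31
Federal tax withheld: $6,390.31 × 0.2439 = $1,558.60
Local income tax: $6,390.31 × 0.0329 = $210.24
State tax withheld: $6,390.31 × 0.04 = $255.61
SDI: $6,698.60 × 0.011 = $73.68
State unemployment insurance (employee share): $6,698.60 × 0.0043 = $28.80
OASDI: $6,698.60 × 0.057 = $381.82
Wage garnishment: $6,698.60 × 0.018 = $120.57
Total deductions = $308.29 + $1,558.60 + $210.24 + $255.61 + $73.68 + $28.80 + $381.82 + $120.57 = $2,937.61
Net pay = $6,698.60 − $2,937.61 = $3,760.99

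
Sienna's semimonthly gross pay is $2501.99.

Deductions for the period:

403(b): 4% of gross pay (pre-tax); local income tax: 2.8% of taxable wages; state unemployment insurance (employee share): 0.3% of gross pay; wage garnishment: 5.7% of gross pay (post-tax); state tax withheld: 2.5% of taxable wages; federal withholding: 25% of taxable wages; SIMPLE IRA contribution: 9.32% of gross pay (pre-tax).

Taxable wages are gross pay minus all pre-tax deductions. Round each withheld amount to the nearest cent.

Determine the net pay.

SIMPLE IRA contribution: $2501.99 × 0.0932 = $233.19
403(b): $2501.99 × 0.04 = $100.08
Pre-tax total = $233.19 + $100.08 = $333.27
Taxable wages = $2501.99 − $333.27 = $2168.72
State tax withheld: $2168.72 × 0.025 = $54.22
Federal withholding: $2168.72 × 0.25 = $542.18
Local income tax: $2168.72 × 0.028 = $60.72
State unemployment insurance (employee share): $2501.99 × 0.003 = $7.51
Wage garnishment: $2501.99 × 0.057 = $142.61
Total deductions = $233.19 + $100.08 + $54.22 + $542.18 + $60.72 + $7.51 + $142.61 = $1140.51
Net pay = $2501.99 − $1140.51 = $1361.48

$1361.48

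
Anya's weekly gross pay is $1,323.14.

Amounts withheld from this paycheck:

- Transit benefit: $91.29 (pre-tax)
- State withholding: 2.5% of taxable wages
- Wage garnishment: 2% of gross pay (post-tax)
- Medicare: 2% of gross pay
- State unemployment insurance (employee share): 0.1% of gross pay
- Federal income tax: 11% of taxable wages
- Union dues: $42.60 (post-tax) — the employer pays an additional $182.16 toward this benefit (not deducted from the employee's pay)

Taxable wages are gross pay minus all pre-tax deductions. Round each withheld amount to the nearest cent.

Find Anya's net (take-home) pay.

$968.71

Transit benefit: $91.29
Taxable wages = $1,323.14 − $91.29 = $1,231.85
State withholding: $1,231.85 × 0.025 = $30.80
Federal income tax: $1,231.85 × 0.11 = $135.50
State unemployment insurance (employee share): $1,323.14 × 0.001 = $1.32
Medicare: $1,323.14 × 0.02 = $26.46
Wage garnishment: $1,323.14 × 0.02 = $26.46
Union dues: $42.60
(Employer's $182.16 toward union dues is not withheld from the employee.)
Total deductions = $91.29 + $30.80 + $135.50 + $1.32 + $26.46 + $26.46 + $42.60 = $354.43
Net pay = $1,323.14 − $354.43 = $968.71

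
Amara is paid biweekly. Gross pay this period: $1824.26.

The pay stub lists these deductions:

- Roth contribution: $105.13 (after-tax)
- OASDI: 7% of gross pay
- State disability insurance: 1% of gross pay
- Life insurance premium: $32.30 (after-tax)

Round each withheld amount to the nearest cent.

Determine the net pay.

$1540.89

OASDI: $1824.26 × 0.07 = $127.70
State disability insurance: $1824.26 × 0.01 = $18.24
Life insurance premium: $32.30
Roth contribution: $105.13
Total deductions = $127.70 + $18.24 + $32.30 + $105.13 = $283.37
Net pay = $1824.26 − $283.37 = $1540.89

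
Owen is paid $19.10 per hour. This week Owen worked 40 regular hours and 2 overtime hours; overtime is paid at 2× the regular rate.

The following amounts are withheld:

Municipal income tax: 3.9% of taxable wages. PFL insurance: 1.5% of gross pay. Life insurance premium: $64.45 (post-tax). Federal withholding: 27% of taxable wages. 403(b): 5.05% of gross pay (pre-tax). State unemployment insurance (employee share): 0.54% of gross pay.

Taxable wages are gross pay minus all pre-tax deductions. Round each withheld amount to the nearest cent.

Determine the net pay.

$469.79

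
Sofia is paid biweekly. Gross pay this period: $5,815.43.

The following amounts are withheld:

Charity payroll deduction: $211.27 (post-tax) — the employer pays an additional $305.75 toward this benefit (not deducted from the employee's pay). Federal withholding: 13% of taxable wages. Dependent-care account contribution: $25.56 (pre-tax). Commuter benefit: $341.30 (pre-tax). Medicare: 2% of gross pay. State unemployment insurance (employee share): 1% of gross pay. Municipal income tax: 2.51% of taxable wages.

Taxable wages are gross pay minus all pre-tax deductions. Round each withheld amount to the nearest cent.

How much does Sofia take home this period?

$4,217.77

Commuter benefit: $341.30
Dependent-care account contribution: $25.56
Pre-tax total = $341.30 + $25.56 = $366.86
Taxable wages = $5,815.43 − $366.86 = $5,448.57
Federal withholding: $5,448.57 × 0.13 = $708.31
Municipal income tax: $5,448.57 × 0.0251 = $136.76
Medicare: $5,815.43 × 0.02 = $116.31
State unemployment insurance (employee share): $5,815.43 × 0.01 = $58.15
Charity payroll deduction: $211.27
(Employer's $305.75 toward charity payroll deduction is not withheld from the employee.)
Total deductions = $341.30 + $25.56 + $708.31 + $136.76 + $116.31 + $58.15 + $211.27 = $1,597.66
Net pay = $5,815.43 − $1,597.66 = $4,217.77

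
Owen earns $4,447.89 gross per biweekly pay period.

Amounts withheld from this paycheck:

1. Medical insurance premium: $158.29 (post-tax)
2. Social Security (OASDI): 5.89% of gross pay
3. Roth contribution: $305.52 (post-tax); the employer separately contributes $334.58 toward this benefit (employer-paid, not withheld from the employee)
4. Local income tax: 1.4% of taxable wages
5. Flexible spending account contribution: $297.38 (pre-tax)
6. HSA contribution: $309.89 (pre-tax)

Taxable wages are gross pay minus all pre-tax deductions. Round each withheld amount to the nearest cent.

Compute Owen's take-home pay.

Flexible spending account contribution: $297.38
HSA contribution: $309.89
Pre-tax total = $297.38 + $309.89 = $607.27
Taxable wages = $4,447.89 − $607.27 = $3,840.62
Local income tax: $3,840.62 × 0.014 = $53.77
Social Security (OASDI): $4,447.89 × 0.0589 = $261.98
Roth contribution: $305.52
Medical insurance premium: $158.29
(Employer's $334.58 toward Roth contribution is not withheld from the employee.)
Total deductions = $297.38 + $309.89 + $53.77 + $261.98 + $305.52 + $158.29 = $1,386.83
Net pay = $4,447.89 − $1,386.83 = $3,061.06

$3,061.06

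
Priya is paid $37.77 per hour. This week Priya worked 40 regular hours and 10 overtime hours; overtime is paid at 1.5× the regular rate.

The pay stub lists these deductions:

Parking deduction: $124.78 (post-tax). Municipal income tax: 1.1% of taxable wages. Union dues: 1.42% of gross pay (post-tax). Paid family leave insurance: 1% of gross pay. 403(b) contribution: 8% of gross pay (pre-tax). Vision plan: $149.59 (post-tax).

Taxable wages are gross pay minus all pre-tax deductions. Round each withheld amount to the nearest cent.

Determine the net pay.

$1565.50

Regular pay: 40 × $37.77 = $1510.80
Overtime pay: 10 × $37.77 × 1.5 = $566.55
Gross pay = $1510.80 + $566.55 = $2077.35
403(b) contribution: $2077.35 × 0.08 = $166.19
Taxable wages = $2077.35 − $166.19 = $1911.16
Municipal income tax: $1911.16 × 0.011 = $21.02
Paid family leave insurance: $2077.35 × 0.01 = $20.77
Vision plan: $149.59
Parking deduction: $124.78
Union dues: $2077.35 × 0.0142 = $29.50
Total deductions = $166.19 + $21.02 + $20.77 + $149.59 + $124.78 + $29.50 = $511.85
Net pay = $2077.35 − $511.85 = $1565.50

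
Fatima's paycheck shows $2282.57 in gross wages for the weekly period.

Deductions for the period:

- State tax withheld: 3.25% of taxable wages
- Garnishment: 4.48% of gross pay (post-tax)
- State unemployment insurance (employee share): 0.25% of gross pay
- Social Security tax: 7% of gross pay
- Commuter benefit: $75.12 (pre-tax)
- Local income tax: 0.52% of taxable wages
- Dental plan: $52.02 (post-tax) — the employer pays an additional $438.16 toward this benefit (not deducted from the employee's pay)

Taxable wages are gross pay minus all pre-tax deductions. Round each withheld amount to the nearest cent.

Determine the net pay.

$1804.46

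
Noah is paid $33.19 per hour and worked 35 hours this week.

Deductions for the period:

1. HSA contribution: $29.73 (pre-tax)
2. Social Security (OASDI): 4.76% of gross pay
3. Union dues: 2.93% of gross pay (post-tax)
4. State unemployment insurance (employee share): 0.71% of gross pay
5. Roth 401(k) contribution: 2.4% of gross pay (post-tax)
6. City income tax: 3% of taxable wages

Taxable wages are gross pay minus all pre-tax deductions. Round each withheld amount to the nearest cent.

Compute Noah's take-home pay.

$972.50

Gross pay: 35 × $33.19 = $1161.65
HSA contribution: $29.73
Taxable wages = $1161.65 − $29.73 = $1131.92
City income tax: $1131.92 × 0.03 = $33.96
State unemployment insurance (employee share): $1161.65 × 0.0071 = $8.25
Social Security (OASDI): $1161.65 × 0.0476 = $55.29
Roth 401(k) contribution: $1161.65 × 0.024 = $27.88
Union dues: $1161.65 × 0.0293 = $34.04
Total deductions = $29.73 + $33.96 + $8.25 + $55.29 + $27.88 + $34.04 = $189.15
Net pay = $1161.65 − $189.15 = $972.50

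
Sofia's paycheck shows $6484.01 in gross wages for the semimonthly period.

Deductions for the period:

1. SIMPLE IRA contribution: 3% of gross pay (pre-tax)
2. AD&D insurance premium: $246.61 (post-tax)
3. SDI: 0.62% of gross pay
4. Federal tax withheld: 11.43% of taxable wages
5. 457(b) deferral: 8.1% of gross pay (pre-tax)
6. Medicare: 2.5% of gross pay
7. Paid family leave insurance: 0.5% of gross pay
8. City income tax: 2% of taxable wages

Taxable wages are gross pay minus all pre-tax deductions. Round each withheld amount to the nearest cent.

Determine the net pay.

$4508.81

SIMPLE IRA contribution: $6484.01 × 0.03 = $194.52
457(b) deferral: $6484.01 × 0.081 = $525.20
Pre-tax total = $194.52 + $525.20 = $719.72
Taxable wages = $6484.01 − $719.72 = $5764.29
Federal tax withheld: $5764.29 × 0.1143 = $658.86
City income tax: $5764.29 × 0.02 = $115.29
Paid family leave insurance: $6484.01 × 0.005 = $32.42
Medicare: $6484.01 × 0.025 = $162.10
SDI: $6484.01 × 0.0062 = $40.20
AD&D insurance premium: $246.61
Total deductions = $194.52 + $525.20 + $658.86 + $115.29 + $32.42 + $162.10 + $40.20 + $246.61 = $1975.20
Net pay = $6484.01 − $1975.20 = $4508.81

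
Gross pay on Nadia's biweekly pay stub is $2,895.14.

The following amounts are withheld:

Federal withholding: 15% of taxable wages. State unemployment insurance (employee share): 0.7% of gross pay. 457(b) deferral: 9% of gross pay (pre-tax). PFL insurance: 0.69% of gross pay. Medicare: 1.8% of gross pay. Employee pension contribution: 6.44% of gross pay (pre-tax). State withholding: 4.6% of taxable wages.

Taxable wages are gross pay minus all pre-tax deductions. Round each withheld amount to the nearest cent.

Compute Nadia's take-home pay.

$1,875.94

Employee pension contribution: $2,895.14 × 0.0644 = $186.45
457(b) deferral: $2,895.14 × 0.09 = $260.56
Pre-tax total = $186.45 + $260.56 = $447.01
Taxable wages = $2,895.14 − $447.01 = $2,448.13
State withholding: $2,448.13 × 0.046 = $112.61
Federal withholding: $2,448.13 × 0.15 = $367.22
Medicare: $2,895.14 × 0.018 = $52.11
State unemployment insurance (employee share): $2,895.14 × 0.007 = $20.27
PFL insurance: $2,895.14 × 0.0069 = $19.98
Total deductions = $186.45 + $260.56 + $112.61 + $367.22 + $52.11 + $20.27 + $19.98 = $1,019.20
Net pay = $2,895.14 − $1,019.20 = $1,875.94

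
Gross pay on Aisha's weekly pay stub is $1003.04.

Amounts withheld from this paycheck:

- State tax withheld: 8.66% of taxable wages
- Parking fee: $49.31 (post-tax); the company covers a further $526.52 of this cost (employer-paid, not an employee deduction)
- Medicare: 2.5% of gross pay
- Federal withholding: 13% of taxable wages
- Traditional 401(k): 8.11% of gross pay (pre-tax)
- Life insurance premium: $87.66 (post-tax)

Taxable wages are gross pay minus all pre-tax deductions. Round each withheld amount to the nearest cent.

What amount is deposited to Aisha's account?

$560.00

Traditional 401(k): $1003.04 × 0.0811 = $81.35
Taxable wages = $1003.04 − $81.35 = $921.69
Federal withholding: $921.69 × 0.13 = $119.82
State tax withheld: $921.69 × 0.0866 = $79.82
Medicare: $1003.04 × 0.025 = $25.08
Life insurance premium: $87.66
Parking fee: $49.31
(Employer's $526.52 toward parking fee is not withheld from the employee.)
Total deductions = $81.35 + $119.82 + $79.82 + $25.08 + $87.66 + $49.31 = $443.04
Net pay = $1003.04 − $443.04 = $560.00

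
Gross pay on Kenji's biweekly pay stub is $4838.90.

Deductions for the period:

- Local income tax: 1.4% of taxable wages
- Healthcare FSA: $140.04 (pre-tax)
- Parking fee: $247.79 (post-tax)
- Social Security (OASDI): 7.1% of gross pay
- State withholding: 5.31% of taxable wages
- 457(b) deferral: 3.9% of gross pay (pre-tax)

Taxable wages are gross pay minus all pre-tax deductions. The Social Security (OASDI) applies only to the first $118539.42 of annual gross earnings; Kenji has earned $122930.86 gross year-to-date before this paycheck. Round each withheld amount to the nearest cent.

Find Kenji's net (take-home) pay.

$3959.72

457(b) deferral: $4838.90 × 0.039 = $188.72
Healthcare FSA: $140.04
Pre-tax total = $188.72 + $140.04 = $328.76
Taxable wages = $4838.90 − $328.76 = $4510.14
Local income tax: $4510.14 × 0.014 = $63.14
State withholding: $4510.14 × 0.0531 = $239.49
Social Security (OASDI): annual cap $118539.42 already reached (YTD $122930.86), so $0.00
Parking fee: $247.79
Total deductions = $188.72 + $140.04 + $63.14 + $239.49 + $0.00 + $247.79 = $879.18
Net pay = $4838.90 − $879.18 = $3959.72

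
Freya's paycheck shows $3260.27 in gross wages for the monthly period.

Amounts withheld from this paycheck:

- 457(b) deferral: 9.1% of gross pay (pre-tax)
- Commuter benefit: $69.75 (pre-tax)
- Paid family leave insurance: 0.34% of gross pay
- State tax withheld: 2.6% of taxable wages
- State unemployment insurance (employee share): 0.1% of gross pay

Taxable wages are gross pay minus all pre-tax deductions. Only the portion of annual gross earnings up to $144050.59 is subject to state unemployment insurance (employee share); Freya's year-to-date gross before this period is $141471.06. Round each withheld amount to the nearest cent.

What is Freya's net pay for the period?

$2804.94

457(b) deferral: $3260.27 × 0.091 = $296.68
Commuter benefit: $69.75
Pre-tax total = $296.68 + $69.75 = $366.43
Taxable wages = $3260.27 − $366.43 = $2893.84
State tax withheld: $2893.84 × 0.026 = $75.24
State unemployment insurance (employee share): only $144050.59 − $141471.06 = $2579.53 of this check is subject → $2579.53 × 0.001 = $2.58
Paid family leave insurance: $3260.27 × 0.0034 = $11.08
Total deductions = $296.68 + $69.75 + $75.24 + $2.58 + $11.08 = $455.33
Net pay = $3260.27 − $455.33 = $2804.94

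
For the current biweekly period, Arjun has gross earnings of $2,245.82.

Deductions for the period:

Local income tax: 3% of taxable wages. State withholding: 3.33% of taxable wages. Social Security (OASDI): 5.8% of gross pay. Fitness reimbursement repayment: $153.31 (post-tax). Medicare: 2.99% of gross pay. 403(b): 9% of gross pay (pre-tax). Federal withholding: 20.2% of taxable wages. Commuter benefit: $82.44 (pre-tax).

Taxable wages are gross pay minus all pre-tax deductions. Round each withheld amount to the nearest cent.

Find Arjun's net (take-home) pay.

Commuter benefit: $82.44
403(b): $2,245.82 × 0.09 = $202.12
Pre-tax total = $82.44 + $202.12 = $284.56
Taxable wages = $2,245.82 − $284.56 = $1,961.26
Local income tax: $1,961.26 × 0.03 = $58.84
State withholding: $1,961.26 × 0.0333 = $65.31
Federal withholding: $1,961.26 × 0.202 = $396.17
Medicare: $2,245.82 × 0.0299 = $67.15
Social Security (OASDI): $2,245.82 × 0.058 = $130.26
Fitness reimbursement repayment: $153.31
Total deductions = $82.44 + $202.12 + $58.84 + $65.31 + $396.17 + $67.15 + $130.26 + $153.31 = $1,155.60
Net pay = $2,245.82 − $1,155.60 = $1,090.22

$1,090.22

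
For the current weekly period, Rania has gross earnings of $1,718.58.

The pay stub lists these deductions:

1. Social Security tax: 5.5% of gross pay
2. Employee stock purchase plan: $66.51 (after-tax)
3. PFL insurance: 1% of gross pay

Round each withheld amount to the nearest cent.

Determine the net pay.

$1,540.36

Social Security tax: $1,718.58 × 0.055 = $94.52
PFL insurance: $1,718.58 × 0.01 = $17.19
Employee stock purchase plan: $66.51
Total deductions = $94.52 + $17.19 + $66.51 = $178.22
Net pay = $1,718.58 − $178.22 = $1,540.36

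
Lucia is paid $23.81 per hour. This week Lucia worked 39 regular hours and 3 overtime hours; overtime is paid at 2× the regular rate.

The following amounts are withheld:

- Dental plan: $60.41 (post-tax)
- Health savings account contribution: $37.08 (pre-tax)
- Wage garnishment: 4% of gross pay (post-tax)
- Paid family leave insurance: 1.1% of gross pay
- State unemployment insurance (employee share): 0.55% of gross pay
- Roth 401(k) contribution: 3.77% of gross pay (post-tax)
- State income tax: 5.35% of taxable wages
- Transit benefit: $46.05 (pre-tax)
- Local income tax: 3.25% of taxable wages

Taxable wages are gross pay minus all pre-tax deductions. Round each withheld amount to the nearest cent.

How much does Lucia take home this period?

$741.98

Regular pay: 39 × $23.81 = $928.59
Overtime pay: 3 × $23.81 × 2 = $142.86
Gross pay = $928.59 + $142.86 = $1,071.45
Health savings account contribution: $37.08
Transit benefit: $46.05
Pre-tax total = $37.08 + $46.05 = $83.13
Taxable wages = $1,071.45 − $83.13 = $988.32
State income tax: $988.32 × 0.0535 = $52.88
Local income tax: $988.32 × 0.0325 = $32.12
Paid family leave insurance: $1,071.45 × 0.011 = $11.79
State unemployment insurance (employee share): $1,071.45 × 0.0055 = $5.89
Dental plan: $60.41
Wage garnishment: $1,071.45 × 0.04 = $42.86
Roth 401(k) contribution: $1,071.45 × 0.0377 = $40.39
Total deductions = $37.08 + $46.05 + $52.88 + $32.12 + $11.79 + $5.89 + $60.41 + $42.86 + $40.39 = $329.47
Net pay = $1,071.45 − $329.47 = $741.98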